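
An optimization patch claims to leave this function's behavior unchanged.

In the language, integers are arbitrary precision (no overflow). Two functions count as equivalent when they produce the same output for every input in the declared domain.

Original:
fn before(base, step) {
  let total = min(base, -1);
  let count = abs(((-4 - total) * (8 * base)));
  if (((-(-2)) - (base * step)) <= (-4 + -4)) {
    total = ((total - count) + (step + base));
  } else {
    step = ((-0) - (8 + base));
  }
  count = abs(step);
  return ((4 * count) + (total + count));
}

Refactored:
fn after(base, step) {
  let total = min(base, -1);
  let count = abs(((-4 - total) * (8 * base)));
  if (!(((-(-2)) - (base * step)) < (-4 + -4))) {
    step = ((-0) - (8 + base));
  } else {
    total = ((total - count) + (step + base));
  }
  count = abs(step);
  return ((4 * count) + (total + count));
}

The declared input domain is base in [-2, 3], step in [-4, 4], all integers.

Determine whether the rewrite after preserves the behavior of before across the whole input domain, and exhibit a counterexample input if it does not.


Although `(((-(-2)) - (base * step)) <= (-4 + -4))` became `(((-(-2)) - (base * step)) < (-4 + -4))`, no input in the stated domain can expose it.
As a probe, take base=3, step=0: before runs total = -1; count = 72; (((-(-2)) - (base * step)) <= (-4 + -4)) -> false; step = -11; count = 11; return 54; after runs total = -1; count = 72; (!(((-(-2)) - (base * step)) < (-4 + -4))) -> true; step = -11; count = 11; return 54; both end at 54.
An exhaustive pass over the 54 declared inputs shows identical outputs.
verdict: equivalent


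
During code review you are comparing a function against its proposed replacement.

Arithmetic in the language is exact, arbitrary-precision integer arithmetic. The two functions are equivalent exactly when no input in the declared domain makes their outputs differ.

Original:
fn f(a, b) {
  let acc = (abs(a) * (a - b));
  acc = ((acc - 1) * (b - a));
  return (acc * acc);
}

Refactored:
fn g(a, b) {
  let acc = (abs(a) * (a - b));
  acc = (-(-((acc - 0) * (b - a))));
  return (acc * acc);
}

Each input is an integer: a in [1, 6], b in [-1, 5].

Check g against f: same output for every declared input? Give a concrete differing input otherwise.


Not equivalent: a=1, b=-1 separates them (4 vs 16).
f: acc := 2 | acc := -2 | result 4
g: acc := 2 | acc := -4 | result 16
verdict: not equivalent; witness: a=1, b=-1


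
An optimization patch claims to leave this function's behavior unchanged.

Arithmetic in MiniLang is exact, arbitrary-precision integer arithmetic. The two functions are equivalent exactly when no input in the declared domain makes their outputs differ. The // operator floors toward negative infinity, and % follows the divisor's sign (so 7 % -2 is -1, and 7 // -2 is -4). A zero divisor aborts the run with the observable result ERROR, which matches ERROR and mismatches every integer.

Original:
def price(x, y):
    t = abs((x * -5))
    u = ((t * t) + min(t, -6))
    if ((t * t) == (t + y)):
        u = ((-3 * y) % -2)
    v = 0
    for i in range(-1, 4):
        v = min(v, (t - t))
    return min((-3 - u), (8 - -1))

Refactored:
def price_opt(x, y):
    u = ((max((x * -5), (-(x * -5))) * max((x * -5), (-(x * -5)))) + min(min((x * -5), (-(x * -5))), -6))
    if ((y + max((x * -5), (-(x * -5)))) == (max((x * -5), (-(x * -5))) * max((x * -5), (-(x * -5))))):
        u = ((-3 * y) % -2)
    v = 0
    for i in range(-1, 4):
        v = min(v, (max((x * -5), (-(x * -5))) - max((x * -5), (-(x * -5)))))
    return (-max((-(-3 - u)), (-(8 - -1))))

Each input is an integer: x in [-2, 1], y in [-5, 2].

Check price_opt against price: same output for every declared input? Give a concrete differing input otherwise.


Take x=-2, y=-5.
price: t := 10 | u := 94 | ((t * t) == (t + y)): false | v := 0 | iter i=-1: | v := 0 | iter i=0: | v := 0 | iter i=1: | v := 0 | iter i=2: | v := 0 | iter i=3: | v := 0 | result -97
price_opt: u := 90 | ((y + max((x * -5), (-(x * -5)))) == (max((x * -5), (-(x * -5))) * max((x * -5), (-(x * -5))))): false | v := 0 | iter i=-1: | v := 0 | iter i=0: | v := 0 | iter i=1: | v := 0 | iter i=2: | v := 0 | iter i=3: | v := 0 | result -93
-97 against -93: the behavior changed.
verdict: not equivalent; witness: x=-2, y=-5


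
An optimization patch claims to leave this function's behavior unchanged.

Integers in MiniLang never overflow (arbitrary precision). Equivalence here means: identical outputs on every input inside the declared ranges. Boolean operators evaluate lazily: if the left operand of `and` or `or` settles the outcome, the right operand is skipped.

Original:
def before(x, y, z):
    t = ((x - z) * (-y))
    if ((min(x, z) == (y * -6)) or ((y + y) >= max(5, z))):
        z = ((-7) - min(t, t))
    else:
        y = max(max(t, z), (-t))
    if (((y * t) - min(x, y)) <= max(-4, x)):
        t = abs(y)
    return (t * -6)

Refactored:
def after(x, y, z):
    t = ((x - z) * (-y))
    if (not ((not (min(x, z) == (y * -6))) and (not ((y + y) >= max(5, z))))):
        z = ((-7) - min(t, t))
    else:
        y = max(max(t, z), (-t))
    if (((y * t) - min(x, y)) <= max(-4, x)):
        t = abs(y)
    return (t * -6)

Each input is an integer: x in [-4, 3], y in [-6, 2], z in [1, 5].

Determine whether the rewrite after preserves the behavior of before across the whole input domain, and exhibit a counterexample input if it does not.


Reading the diff, among the changes: boolean connective usage differs.
One worked example (x=3, y=-3, z=3) — before: t becomes 0; next ((min(x, z) == (y * -6)) or ((y + y) >= max(5, z))) evaluates to false; next y becomes 3; next (((y * t) - min(x, y)) <= max(-4, x)) evaluates to true; next t becomes 3; next final value -18; after: t becomes 0; next (not ((not (min(x, z) == (y * -6))) and (not ((y + y) >= max(5, z))))) evaluates to false; next y becomes 3; next (((y * t) - min(x, y)) <= max(-4, x)) evaluates to true; next t becomes 3; next final value -18; agreement on -18.
Sweeping the whole domain (360 inputs) finds no disagreement.
verdict: equivalent


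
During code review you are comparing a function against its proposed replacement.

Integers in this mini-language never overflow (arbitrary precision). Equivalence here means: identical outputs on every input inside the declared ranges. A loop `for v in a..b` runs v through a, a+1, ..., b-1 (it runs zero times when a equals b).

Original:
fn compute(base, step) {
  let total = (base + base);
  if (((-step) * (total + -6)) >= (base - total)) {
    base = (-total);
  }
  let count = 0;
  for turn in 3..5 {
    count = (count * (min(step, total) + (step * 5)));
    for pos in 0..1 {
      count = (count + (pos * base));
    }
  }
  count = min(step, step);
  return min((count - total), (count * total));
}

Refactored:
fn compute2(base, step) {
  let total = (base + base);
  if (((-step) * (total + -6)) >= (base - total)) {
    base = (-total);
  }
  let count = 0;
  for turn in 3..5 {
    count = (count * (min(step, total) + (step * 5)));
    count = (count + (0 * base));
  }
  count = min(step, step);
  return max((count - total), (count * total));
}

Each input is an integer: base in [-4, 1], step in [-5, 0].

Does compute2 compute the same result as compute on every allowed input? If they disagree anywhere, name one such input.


These are not equivalent — on base=-4, step=-5 the outputs split (3 vs 40).
compute: total becomes -8; next (((-step) * (total + -6)) >= (base - total)) evaluates to false; next count becomes 0; next at turn=3:; next count becomes 0; next at pos=0:; next count becomes 0; next at turn=4:; next count becomes 0; next at pos=0:; next count becomes 0; next count becomes -5; next final value 3
compute2: total becomes -8; next (((-step) * (total + -6)) >= (base - total)) evaluates to false; next count becomes 0; next at turn=3:; next count becomes 0; next count becomes 0; next at turn=4:; next count becomes 0; next count becomes 0; next count becomes -5; next final value 40
verdict: not equivalent; witness: base=-4, step=-5


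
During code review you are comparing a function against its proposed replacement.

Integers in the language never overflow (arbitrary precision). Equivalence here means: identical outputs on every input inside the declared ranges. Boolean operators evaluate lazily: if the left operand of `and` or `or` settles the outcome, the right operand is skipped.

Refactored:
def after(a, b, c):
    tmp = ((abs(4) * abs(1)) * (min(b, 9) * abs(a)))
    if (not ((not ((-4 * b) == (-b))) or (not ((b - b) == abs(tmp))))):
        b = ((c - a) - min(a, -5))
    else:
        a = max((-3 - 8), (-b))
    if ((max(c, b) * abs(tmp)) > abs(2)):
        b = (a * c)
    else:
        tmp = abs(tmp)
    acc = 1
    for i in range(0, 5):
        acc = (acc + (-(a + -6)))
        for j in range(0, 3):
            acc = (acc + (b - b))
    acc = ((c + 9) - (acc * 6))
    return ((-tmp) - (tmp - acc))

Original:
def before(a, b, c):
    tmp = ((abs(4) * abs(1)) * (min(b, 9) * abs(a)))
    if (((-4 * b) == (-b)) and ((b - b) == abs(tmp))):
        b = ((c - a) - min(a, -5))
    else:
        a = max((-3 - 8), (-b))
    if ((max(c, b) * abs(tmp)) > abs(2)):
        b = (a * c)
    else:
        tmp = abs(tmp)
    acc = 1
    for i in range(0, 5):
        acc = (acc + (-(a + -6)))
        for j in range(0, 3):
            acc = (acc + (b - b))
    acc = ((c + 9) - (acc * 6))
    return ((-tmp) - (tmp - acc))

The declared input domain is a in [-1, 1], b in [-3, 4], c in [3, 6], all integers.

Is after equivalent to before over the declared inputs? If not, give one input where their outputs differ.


Side by side, the visible changes include: boolean connective usage differs.
Spot check at a=0, b=3, c=5 — before: tmp = 0; (((-4 * b) == (-b)) and ((b - b) == abs(tmp))) -> false; a = -3; ((max(c, b) * abs(tmp)) > abs(2)) -> false; tmp = 0; acc = 1; [i=0]; acc = 10; [j=0]; acc = 10; [j=1]; acc = 10; [j=2]; acc = 10; [i=1]; acc = 19; [j=0]; acc = 19; [j=1]; acc = 19; [j=2]; acc = 19; [i=2]; acc = 28; [j=0]; acc = 28; [j=1]; acc = 28; [j=2]; acc = 28; [i=3]; acc = 37; [j=0]; acc = 37; [j=1]; acc = 37; [j=2]; acc = 37; [i=4]; acc = 46; [j=0]; acc = 46; [j=1]; acc = 46; [j=2]; acc = 46; acc = -262; return -262. after: tmp = 0; (not ((not ((-4 * b) == (-b))) or (not ((b - b) == abs(tmp))))) -> false; a = -3; ((max(c, b) * abs(tmp)) > abs(2)) -> false; tmp = 0; acc = 1; [i=0]; acc = 10; [j=0]; acc = 10; [j=1]; acc = 10; [j=2]; acc = 10; [i=1]; acc = 19; [j=0]; acc = 19; [j=1]; acc = 19; [j=2]; acc = 19; [i=2]; acc = 28; [j=0]; acc = 28; [j=1]; acc = 28; [j=2]; acc = 28; [i=3]; acc = 37; [j=0]; acc = 37; [j=1]; acc = 37; [j=2]; acc = 37; [i=4]; acc = 46; [j=0]; acc = 46; [j=1]; acc = 46; [j=2]; acc = 46; acc = -262; return -262. Both give -262.
Checked all 96 inputs in the declared domain: the outputs agree on every one.
verdict: equivalent


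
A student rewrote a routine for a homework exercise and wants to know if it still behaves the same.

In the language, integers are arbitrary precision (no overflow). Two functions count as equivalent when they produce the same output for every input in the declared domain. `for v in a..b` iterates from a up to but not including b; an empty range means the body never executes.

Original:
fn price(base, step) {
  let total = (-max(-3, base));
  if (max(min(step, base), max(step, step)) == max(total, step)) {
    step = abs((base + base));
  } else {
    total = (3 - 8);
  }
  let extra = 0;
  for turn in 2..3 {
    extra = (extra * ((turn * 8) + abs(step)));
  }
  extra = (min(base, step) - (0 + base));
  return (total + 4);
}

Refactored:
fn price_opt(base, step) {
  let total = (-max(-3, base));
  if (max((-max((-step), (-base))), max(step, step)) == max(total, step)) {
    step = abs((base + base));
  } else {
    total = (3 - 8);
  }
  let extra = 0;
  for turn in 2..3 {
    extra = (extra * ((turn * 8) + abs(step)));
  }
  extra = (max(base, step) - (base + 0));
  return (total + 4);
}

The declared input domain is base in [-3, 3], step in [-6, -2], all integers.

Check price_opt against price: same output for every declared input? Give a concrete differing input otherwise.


Equivalent. The one real change (`min(base, step)` became `max(base, step)`) has no effect anywhere in the declared ranges.
Sweeping the whole domain (35 inputs) finds no disagreement.
As a probe, take base=1, step=-5: price runs total := -1 | (max(min(step, base), max(step, step)) == max(total, step)): false | total := -5 | extra := 0 | iter turn=2: | extra := 0 | extra := -6 | result -1; price_opt runs total := -1 | (max((-max((-step), (-base))), max(step, step)) == max(total, step)): false | total := -5 | extra := 0 | iter turn=2: | extra := 0 | extra := 0 | result -1; both end at -1.
verdict: equivalent


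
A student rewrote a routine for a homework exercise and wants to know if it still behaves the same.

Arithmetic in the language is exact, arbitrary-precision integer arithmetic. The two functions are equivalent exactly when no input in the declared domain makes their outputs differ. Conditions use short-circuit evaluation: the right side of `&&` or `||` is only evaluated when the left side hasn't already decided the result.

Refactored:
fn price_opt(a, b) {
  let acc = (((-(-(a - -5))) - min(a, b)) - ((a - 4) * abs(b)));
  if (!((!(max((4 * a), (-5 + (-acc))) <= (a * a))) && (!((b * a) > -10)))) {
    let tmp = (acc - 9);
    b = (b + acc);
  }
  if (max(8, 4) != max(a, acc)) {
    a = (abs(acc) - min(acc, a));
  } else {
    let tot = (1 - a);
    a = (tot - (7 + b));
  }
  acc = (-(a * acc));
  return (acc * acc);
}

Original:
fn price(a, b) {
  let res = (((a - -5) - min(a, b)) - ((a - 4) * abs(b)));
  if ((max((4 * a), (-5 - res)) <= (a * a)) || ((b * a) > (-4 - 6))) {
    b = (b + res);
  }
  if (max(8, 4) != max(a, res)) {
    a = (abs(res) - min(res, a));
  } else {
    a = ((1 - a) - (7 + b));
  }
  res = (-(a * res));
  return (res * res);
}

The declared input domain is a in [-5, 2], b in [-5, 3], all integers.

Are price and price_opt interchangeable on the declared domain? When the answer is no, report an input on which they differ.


This is a faithful refactor — constant usage differs; also arithmetic usage differs; also boolean connective usage differs; also statement counts differ; also local variable names differ, but the computed results match everywhere.
Tracing a=1, b=0: price: res becomes 6; next ((max((4 * a), (-5 - res)) <= (a * a)) || ((b * a) > (-4 - 6))) evaluates to true; next b becomes 6; next (max(8, 4) != max(a, res)) evaluates to true; next a becomes 5; next res becomes -30; next final value 900 | price_opt: acc becomes 6; next (!((!(max((4 * a), (-5 + (-acc))) <= (a * a))) && (!((b * a) > -10)))) evaluates to true; next tmp becomes -3; next b becomes 6; next (max(8, 4) != max(a, acc)) evaluates to true; next a becomes 5; next acc becomes -30; next final value 900 — matching result 900.
Every one of the 72 inputs gives matching results.
verdict: equivalent


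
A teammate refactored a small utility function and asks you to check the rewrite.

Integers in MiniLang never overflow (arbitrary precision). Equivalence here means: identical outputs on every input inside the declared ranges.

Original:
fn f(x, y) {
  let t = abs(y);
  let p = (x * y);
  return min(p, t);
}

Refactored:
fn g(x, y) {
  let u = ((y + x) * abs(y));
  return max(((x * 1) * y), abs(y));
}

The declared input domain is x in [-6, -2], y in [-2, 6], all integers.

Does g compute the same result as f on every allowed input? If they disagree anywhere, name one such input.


Take x=-6, y=-2.
f: t := 2 | p := 12 | result 2
g: u := -16 | result 12
2 vs 12 — the two versions disagree here.
verdict: not equivalent; witness: x=-6, y=-2


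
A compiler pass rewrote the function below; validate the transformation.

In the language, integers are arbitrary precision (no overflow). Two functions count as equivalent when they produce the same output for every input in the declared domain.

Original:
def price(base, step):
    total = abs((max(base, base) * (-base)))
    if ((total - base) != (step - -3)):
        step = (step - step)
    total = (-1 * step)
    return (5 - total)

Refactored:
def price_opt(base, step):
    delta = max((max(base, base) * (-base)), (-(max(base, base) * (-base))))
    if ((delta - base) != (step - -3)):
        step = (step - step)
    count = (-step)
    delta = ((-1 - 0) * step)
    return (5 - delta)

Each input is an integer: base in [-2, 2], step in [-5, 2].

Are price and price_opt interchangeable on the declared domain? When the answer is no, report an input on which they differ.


This is a faithful refactor — arithmetic usage differs, and min/max/abs usage differs, and local variable names differ, and constant usage differs, and statement counts differ, but the computed results match everywhere.
One worked example (base=1, step=1) — price: total becomes 1; next ((total - base) != (step - -3)) evaluates to true; next step becomes 0; next total becomes 0; next final value 5; price_opt: delta becomes 1; next ((delta - base) != (step - -3)) evaluates to true; next step becomes 0; next count becomes 0; next delta becomes 0; next final value 5; agreement on 5.
Every one of the 40 inputs gives matching results.
verdict: equivalent


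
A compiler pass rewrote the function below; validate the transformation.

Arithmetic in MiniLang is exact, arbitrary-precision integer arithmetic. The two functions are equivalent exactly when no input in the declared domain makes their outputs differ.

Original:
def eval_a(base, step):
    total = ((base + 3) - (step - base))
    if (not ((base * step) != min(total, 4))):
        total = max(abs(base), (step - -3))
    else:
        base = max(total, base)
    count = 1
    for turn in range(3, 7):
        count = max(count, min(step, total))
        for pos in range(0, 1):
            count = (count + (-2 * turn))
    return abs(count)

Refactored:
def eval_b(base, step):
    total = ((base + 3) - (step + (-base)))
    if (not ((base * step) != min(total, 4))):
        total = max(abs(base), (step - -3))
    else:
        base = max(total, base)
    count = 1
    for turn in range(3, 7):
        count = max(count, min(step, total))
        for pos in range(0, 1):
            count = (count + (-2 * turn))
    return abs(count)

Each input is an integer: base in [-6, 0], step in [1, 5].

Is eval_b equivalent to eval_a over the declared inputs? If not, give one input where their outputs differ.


Equivalent — the differences include arithmetic usage differs, yet no declared input distinguishes the two.
Tracing base=-4, step=1: eval_a: total := -6 | (not ((base * step) != min(total, 4))): false | base := -4 | count := 1 | iter turn=3: | count := 1 | iter pos=0: | count := -5 | iter turn=4: | count := -5 | iter pos=0: | count := -13 | iter turn=5: | count := -6 | iter pos=0: | count := -16 | iter turn=6: | count := -6 | iter pos=0: | count := -18 | result 18 | eval_b: total := -6 | (not ((base * step) != min(total, 4))): false | base := -4 | count := 1 | iter turn=3: | count := 1 | iter pos=0: | count := -5 | iter turn=4: | count := -5 | iter pos=0: | count := -13 | iter turn=5: | count := -6 | iter pos=0: | count := -16 | iter turn=6: | count := -6 | iter pos=0: | count := -18 | result 18 — matching result 18.
Sweeping the whole domain (35 inputs) finds no disagreement.
verdict: equivalent


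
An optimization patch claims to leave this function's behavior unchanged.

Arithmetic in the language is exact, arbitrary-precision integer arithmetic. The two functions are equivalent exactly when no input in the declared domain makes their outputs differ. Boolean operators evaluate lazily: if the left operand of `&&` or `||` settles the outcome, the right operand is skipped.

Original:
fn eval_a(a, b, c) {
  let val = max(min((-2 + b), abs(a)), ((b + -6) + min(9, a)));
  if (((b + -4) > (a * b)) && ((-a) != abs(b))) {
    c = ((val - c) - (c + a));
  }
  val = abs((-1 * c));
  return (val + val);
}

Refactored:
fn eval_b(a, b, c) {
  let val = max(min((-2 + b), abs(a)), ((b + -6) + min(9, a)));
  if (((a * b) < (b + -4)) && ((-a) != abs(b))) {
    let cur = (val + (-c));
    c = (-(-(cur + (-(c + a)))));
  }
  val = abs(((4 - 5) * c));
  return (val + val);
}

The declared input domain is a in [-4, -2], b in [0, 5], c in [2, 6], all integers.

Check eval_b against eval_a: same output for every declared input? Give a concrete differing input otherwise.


Equivalent — the differences include constant usage differs; and local variable names differ; and arithmetic usage differs; and comparison usage differs; and statement counts differ, yet no declared input distinguishes the two.
As a probe, take a=-3, b=3, c=5: eval_a runs val=1, then (((b + -4) > (a * b)) && ((-a) != abs(b))) is false, then val=5, then returns 10; eval_b runs val=1, then (((a * b) < (b + -4)) && ((-a) != abs(b))) is false, then val=5, then returns 10; both end at 10.
Across all 90 domain points the two functions coincide.
verdict: equivalent


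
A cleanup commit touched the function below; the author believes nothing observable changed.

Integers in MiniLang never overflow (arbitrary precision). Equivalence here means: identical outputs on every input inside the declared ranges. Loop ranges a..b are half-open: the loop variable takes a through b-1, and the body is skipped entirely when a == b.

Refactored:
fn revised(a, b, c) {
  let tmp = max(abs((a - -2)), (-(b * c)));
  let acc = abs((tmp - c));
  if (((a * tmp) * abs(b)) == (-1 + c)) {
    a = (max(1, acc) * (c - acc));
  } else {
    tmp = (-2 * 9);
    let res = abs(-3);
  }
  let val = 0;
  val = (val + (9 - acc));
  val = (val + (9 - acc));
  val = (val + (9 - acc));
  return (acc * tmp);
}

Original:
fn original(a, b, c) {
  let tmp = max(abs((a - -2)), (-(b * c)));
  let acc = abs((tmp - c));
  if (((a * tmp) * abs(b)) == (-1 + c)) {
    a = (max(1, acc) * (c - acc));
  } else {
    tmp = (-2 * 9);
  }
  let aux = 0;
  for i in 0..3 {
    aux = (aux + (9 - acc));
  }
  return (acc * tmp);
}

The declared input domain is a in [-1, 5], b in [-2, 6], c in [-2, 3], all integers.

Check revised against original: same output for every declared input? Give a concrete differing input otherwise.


The two versions differ — the changes include local variable names differ; and arithmetic usage differs; and statement counts differ; and loop structure differs; and min/max/abs usage differs; and constant usage differs.
Spot check at a=2, b=1, c=-2 — original: tmp becomes 4; next acc becomes 6; next (((a * tmp) * abs(b)) == (-1 + c)) evaluates to false; next tmp becomes -18; next aux becomes 0; next at i=0:; next aux becomes 3; next at i=1:; next aux becomes 6; next at i=2:; next aux becomes 9; next final value -108. revised: tmp becomes 4; next acc becomes 6; next (((a * tmp) * abs(b)) == (-1 + c)) evaluates to false; next tmp becomes -18; next res becomes 3; next val becomes 0; next val becomes 3; next val becomes 6; next val becomes 9; next final value -108. Both give -108.
An exhaustive pass over the 378 declared inputs shows identical outputs.
verdict: equivalent


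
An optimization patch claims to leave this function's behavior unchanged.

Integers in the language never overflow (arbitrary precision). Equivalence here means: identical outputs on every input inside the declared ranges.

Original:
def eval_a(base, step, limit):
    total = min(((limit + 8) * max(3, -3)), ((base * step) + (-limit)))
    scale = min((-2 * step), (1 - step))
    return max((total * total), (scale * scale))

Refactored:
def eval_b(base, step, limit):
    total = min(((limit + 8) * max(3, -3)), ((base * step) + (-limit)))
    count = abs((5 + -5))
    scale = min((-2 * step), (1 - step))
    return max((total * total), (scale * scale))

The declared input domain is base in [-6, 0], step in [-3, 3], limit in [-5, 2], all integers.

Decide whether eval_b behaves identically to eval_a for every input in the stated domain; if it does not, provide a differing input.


The two are interchangeable: arithmetic usage differs; also local variable names differ; also statement counts differ; also min/max/abs usage differs; also constant usage differs, and every declared input agrees.
As a probe, take base=0, step=2, limit=-1: eval_a runs total = 1; scale = -4; return 16; eval_b runs total = 1; count = 0; scale = -4; return 16; both end at 16.
Every one of the 392 inputs gives matching results.
verdict: equivalent


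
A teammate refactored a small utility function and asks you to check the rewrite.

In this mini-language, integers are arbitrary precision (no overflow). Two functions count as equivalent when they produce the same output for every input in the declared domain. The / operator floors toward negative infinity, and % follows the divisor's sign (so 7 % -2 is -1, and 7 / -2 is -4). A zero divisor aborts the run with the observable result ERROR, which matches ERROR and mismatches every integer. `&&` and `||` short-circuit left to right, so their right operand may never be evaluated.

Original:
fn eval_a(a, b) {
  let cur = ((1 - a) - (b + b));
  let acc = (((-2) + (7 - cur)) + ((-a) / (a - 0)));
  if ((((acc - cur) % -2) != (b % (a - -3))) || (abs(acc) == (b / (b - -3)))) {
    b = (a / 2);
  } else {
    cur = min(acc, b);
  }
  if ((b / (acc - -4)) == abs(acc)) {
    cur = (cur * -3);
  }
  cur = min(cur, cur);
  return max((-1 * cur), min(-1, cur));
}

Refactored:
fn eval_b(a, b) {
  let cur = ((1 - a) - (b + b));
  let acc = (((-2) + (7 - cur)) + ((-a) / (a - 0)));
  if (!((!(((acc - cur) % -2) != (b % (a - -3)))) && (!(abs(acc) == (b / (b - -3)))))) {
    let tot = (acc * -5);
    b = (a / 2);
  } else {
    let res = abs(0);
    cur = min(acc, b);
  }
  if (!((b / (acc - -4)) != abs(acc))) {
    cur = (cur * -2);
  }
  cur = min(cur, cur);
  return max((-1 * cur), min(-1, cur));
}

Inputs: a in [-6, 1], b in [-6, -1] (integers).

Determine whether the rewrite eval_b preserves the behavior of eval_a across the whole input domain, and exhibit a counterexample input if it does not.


These are not equivalent — on a=1, b=-2 the outputs split (12 vs 8).
eval_a: cur=4, then acc=0, then ((((acc - cur) % -2) != (b % (a - -3))) || (abs(acc) == (b / (b - -3)))) is true, then b=0, then ((b / (acc - -4)) == abs(acc)) is true, then cur=-12, then cur=-12, then returns 12
eval_b: cur=4, then acc=0, then (!((!(((acc - cur) % -2) != (b % (a - -3)))) && (!(abs(acc) == (b / (b - -3)))))) is true, then tot=0, then b=0, then (!((b / (acc - -4)) != abs(acc))) is true, then cur=-8, then cur=-8, then returns 8
verdict: not equivalent; witness: a=1, b=-2


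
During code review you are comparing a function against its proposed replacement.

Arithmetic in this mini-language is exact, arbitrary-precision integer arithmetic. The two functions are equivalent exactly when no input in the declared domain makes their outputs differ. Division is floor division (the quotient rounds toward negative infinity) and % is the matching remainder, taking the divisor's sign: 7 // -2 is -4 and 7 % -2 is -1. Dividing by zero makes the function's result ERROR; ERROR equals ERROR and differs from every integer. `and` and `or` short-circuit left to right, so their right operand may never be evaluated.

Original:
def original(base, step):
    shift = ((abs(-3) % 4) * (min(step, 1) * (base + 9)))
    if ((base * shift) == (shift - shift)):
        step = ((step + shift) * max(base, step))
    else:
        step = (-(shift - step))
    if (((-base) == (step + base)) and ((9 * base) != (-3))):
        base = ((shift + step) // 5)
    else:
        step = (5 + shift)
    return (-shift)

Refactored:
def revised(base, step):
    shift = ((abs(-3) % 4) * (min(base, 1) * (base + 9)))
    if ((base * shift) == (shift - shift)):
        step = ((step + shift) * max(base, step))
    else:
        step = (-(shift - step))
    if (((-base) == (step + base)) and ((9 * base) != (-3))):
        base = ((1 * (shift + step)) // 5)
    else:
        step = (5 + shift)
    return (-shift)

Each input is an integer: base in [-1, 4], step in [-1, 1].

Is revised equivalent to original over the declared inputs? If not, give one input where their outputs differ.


These are not equivalent — on base=-1, step=0 the outputs split (0 vs 24).
original: shift = 0; ((base * shift) == (shift - shift)) -> true; step = 0; (((-base) == (step + base)) and ((9 * base) != (-3))) -> false; step = 5; return 0
revised: shift = -24; ((base * shift) == (shift - shift)) -> false; step = 24; (((-base) == (step + base)) and ((9 * base) != (-3))) -> false; step = -19; return 24
verdict: not equivalent; witness: base=-1, step=0


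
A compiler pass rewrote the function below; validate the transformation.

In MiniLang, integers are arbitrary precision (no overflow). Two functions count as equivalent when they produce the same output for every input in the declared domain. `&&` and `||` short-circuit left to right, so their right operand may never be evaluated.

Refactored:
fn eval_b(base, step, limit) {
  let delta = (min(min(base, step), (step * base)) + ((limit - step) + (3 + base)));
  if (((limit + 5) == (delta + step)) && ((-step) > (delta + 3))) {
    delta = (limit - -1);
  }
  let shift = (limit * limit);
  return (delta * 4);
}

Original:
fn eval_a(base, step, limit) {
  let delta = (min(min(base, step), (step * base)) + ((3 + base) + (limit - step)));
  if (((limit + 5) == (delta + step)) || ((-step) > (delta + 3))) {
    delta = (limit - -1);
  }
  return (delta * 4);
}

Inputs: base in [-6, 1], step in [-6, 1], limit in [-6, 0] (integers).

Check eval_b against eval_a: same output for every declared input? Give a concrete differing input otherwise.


Evaluate both at base=-6, step=-6, limit=-6.
eval_a: delta=-9, then (((limit + 5) == (delta + step)) || ((-step) > (delta + 3))) is true, then delta=-5, then returns -20
eval_b: delta=-9, then (((limit + 5) == (delta + step)) && ((-step) > (delta + 3))) is false, then shift=36, then returns -36
-20 against -36: the behavior changed.
verdict: not equivalent; witness: base=-6, step=-6, limit=-6


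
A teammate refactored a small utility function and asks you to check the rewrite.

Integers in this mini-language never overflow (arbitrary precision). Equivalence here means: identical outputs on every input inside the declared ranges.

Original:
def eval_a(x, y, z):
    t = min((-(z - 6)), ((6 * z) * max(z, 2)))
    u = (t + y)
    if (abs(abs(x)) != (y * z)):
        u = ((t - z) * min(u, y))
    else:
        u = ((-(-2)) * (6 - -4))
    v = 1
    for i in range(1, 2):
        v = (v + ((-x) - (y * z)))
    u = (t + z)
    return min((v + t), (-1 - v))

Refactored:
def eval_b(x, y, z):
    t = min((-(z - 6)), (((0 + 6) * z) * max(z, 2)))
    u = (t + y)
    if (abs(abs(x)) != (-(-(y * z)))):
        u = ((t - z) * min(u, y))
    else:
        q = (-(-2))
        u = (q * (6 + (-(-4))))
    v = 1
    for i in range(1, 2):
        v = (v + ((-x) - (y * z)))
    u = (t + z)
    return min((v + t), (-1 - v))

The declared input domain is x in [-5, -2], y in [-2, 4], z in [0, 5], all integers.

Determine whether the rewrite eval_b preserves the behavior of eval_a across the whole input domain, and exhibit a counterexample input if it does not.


Comparing the listings, the differences include: local variable names differ, plus constant usage differs, plus statement counts differ, plus arithmetic usage differs.
Tracing x=-4, y=0, z=5: eval_a: t=1, then u=1, then (abs(abs(x)) != (y * z)) is true, then u=0, then v=1, then (i=1), then v=5, then u=6, then returns -6 | eval_b: t=1, then u=1, then (abs(abs(x)) != (-(-(y * z)))) is true, then u=0, then v=1, then (i=1), then v=5, then u=6, then returns -6 — matching result -6.
Sweeping the whole domain (168 inputs) finds no disagreement.
verdict: equivalent


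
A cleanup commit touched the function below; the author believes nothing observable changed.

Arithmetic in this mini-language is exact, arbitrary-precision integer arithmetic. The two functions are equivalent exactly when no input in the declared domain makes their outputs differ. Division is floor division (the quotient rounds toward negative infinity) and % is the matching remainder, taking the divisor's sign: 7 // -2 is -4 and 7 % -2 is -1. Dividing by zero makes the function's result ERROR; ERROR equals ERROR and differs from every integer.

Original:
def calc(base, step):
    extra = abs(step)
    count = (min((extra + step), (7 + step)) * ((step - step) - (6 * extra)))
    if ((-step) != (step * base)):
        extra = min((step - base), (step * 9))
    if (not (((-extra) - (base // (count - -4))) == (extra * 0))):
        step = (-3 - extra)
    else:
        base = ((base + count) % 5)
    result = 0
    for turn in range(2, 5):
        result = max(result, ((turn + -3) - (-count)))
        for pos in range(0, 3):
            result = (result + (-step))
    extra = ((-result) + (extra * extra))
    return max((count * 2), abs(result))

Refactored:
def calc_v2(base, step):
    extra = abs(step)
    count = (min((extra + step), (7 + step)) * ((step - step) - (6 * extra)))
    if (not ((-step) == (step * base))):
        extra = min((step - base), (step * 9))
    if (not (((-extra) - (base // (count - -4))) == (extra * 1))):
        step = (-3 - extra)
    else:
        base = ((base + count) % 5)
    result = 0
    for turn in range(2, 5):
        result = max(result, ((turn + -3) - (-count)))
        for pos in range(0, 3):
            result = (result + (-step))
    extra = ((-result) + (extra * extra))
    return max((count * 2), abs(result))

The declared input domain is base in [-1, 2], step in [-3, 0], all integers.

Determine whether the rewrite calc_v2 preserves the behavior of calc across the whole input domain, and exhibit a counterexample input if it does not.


The rewrite breaks on base=-1, step=-1, where the results are 9 and 36.
calc: extra=1, then count=0, then ((-step) != (step * base)) is false, then (not (((-extra) - (base // (count - -4))) == (extra * 0))) is false, then base=4, then result=0, then (turn=2), then result=0, then (pos=0), then result=1, then (pos=1), then result=2, then (pos=2), then result=3, then (turn=3), then result=3, then (pos=0), then result=4, then (pos=1), then result=5, then (pos=2), then result=6, then (turn=4), then result=6, then (pos=0), then result=7, then (pos=1), then result=8, then (pos=2), then result=9, then extra=-8, then returns 9
calc_v2: extra=1, then count=0, then (not ((-step) == (step * base))) is false, then (not (((-extra) - (base // (count - -4))) == (extra * 1))) is true, then step=-4, then result=0, then (turn=2), then result=0, then (pos=0), then result=4, then (pos=1), then result=8, then (pos=2), then result=12, then (turn=3), then result=12, then (pos=0), then result=16, then (pos=1), then result=20, then (pos=2), then result=24, then (turn=4), then result=24, then (pos=0), then result=28, then (pos=1), then result=32, then (pos=2), then result=36, then extra=-35, then returns 36
verdict: not equivalent; witness: base=-1, step=-1


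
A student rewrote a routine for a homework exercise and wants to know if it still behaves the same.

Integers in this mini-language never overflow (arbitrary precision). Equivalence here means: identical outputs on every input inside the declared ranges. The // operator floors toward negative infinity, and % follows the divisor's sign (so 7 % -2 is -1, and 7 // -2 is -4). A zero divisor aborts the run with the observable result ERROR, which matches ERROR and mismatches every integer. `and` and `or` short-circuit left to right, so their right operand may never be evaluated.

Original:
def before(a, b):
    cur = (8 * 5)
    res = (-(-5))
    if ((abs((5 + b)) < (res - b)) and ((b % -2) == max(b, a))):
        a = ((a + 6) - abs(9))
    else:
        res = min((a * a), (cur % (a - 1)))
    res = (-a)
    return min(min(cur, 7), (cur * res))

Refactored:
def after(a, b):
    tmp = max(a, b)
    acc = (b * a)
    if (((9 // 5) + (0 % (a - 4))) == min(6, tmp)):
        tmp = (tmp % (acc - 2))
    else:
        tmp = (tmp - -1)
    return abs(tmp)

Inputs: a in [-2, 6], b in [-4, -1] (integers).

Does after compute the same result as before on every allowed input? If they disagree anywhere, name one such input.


These are not equivalent — on a=-2, b=-4 the outputs split (7 vs 1).
before: cur = 40; res = 5; ((abs((5 + b)) < (res - b)) and ((b % -2) == max(b, a))) -> false; res = -2; res = 2; return 7
after: tmp = -2; acc = 8; (((9 // 5) + (0 % (a - 4))) == min(6, tmp)) -> false; tmp = -1; return 1
verdict: not equivalent; witness: a=-2, b=-4


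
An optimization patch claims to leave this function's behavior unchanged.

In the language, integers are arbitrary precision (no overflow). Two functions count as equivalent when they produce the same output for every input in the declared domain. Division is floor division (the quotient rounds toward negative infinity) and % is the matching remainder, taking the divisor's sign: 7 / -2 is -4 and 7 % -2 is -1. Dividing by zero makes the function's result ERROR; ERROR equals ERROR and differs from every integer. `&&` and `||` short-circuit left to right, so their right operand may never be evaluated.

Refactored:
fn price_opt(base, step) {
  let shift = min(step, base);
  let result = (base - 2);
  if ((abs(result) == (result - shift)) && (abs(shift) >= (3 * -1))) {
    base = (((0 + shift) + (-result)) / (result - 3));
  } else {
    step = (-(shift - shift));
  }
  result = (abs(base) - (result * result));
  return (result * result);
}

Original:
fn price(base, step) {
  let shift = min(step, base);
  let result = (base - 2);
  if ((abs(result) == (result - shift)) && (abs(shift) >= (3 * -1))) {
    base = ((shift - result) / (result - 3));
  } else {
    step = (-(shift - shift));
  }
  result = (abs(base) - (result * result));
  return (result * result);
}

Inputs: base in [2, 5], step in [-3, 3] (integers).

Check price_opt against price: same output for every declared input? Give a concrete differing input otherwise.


Reading the diff, among the changes: arithmetic usage differs, constant usage differs.
Tracing base=3, step=3: price: shift=3, then result=1, then ((abs(result) == (result - shift)) && (abs(shift) >= (3 * -1))) is false, then step=0, then result=2, then returns 4 | price_opt: shift=3, then result=1, then ((abs(result) == (result - shift)) && (abs(shift) >= (3 * -1))) is false, then step=0, then result=2, then returns 4 — matching result 4.
Across all 28 domain points the two functions coincide.
verdict: equivalent


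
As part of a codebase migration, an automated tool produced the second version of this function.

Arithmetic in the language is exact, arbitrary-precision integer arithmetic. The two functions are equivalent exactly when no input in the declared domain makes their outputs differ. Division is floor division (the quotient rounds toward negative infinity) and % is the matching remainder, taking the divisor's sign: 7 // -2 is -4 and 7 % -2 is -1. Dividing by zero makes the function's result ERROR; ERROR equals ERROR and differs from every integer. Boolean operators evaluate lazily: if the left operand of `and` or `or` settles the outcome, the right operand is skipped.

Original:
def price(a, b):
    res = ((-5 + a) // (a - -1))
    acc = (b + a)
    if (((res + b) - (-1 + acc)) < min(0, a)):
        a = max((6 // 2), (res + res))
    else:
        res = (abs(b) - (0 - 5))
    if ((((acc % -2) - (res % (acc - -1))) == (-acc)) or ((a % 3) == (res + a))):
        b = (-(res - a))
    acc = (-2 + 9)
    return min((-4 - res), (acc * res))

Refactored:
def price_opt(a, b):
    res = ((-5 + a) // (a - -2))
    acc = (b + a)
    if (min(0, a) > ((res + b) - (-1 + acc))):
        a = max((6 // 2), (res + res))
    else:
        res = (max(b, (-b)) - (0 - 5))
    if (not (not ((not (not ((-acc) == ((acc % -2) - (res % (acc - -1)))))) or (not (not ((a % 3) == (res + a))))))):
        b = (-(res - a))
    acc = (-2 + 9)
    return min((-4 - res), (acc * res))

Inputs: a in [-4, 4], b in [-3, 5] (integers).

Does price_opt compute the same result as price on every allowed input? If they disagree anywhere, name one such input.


Consider the input a=-2, b=-3.
price: res = 7; acc = -5; (((res + b) - (-1 + acc)) < min(0, a)) -> false; res = 8; ((((acc % -2) - (res % (acc - -1))) == (-acc)) or ((a % 3) == (res + a))) -> false; acc = 7; return -12
price_opt: division by zero -> ERROR
-12 != ERROR, so the rewrite changes behavior.
verdict: not equivalent; witness: a=-2, b=-3
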